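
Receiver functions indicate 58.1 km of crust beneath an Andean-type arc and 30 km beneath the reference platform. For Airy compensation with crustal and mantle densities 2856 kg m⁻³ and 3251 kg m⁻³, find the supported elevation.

3.41 km

Excess crust Δ = 58.1 km − 30 km = 28.1 km, split between elevation h and root r with h + r = Δ.
Airy balance ρ_c h = (ρ_m − ρ_c) r gives r = h ρ_c/(ρ_m − ρ_c), so h (1 + ρ_c/(ρ_m − ρ_c)) = Δ, i.e. h = Δ (ρ_m − ρ_c)/ρ_m.
h = 28.1 km × 395/3251 = 3.41 km.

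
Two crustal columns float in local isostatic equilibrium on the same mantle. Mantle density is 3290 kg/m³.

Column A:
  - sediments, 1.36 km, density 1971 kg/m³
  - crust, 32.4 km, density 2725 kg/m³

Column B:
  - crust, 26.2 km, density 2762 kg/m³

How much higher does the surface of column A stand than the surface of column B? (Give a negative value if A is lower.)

For any compensation level in the mantle, the mantle terms cancel and isostasy reduces to e = (Σt_A − Σt_B) − (Σ(ρt)_A − Σ(ρt)_B) / ρ_m.
Σt_A = 33.76 km; Σt_B = 26.2 km; Σ(ρt)_A = 90970.56; Σ(ρt)_B = 72364.4 (in km·kg/m³).
e = (33.76 − 26.2) − (90970.56 − 72364.4) / 3290 = 1.9 km.

1.9 km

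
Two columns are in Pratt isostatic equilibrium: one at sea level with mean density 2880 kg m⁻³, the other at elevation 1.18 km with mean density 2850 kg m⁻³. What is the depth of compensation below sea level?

112 km

ρ_ref D = ρ (D + h) → D (ρ_ref − ρ) = ρ h.
D = ρ h/(ρ_ref − ρ) = 2850 × 1.18 km/(2880 − 2850) = 112 km.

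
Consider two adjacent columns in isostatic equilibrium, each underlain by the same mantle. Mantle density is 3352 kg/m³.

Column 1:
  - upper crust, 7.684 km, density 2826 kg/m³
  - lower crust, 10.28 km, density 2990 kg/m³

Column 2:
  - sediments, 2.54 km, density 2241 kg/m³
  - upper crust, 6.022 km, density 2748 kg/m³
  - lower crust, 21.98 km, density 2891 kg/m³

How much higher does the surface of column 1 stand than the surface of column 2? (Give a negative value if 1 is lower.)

−2.63 km

For any compensation level in the mantle, the mantle terms cancel and isostasy reduces to e = (Σt_1 − Σt_2) − (Σ(ρt)_1 − Σ(ρt)_2) / ρ_m.
Σt_1 = 17.964 km; Σt_2 = 30.542 km; Σ(ρt)_1 = 52452.184; Σ(ρt)_2 = 85784.776 (in km·kg/m³).
e = (17.964 − 30.542) − (52452.184 − 85784.776) / 3352 = −2.63 km.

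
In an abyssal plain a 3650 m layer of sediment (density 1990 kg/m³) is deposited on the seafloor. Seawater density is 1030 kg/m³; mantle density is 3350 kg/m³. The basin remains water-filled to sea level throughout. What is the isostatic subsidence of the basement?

Submarine loading: the sediment displaces seawater, and the subsidence is in turn flooded, so s (ρ_m − ρ_w) = t (ρ_sed − ρ_w).
s = 3650 m × (1990 − 1030) / (3350 − 1030) = 1510 m.

1510 m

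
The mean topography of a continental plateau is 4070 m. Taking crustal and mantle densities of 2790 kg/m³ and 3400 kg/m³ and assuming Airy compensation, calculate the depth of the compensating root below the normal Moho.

18600 m

In Airy isostatic equilibrium: the weight of the topography is balanced by the buoyancy of the root, ρ_c h = (ρ_m − ρ_c) r.
r = h · ρ_c / (ρ_m − ρ_c) = 4070 m × 2790 / (3400 − 2790) = 18600 m.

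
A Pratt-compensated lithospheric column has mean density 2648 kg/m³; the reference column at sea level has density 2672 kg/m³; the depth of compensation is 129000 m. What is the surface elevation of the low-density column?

ρ_ref D = ρ (D + h) → h = D (ρ_ref − ρ)/ρ.
h = 129000 m × (2672 − 2648)/2648 = 1170 m.

1170 m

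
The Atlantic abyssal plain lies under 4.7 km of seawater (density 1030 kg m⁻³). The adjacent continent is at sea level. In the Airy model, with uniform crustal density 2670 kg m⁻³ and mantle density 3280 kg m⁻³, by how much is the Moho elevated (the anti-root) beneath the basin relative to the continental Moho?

12.6 km

For local isostatic compensation: replacing crust with seawater at the top is compensated by replacing crust with mantle at the base: d (ρ_c − ρ_w) = a (ρ_m − ρ_c).
a = d (ρ_c − ρ_w)/(ρ_m − ρ_c) = 4.7 km × 1640/610 = 12.6 km.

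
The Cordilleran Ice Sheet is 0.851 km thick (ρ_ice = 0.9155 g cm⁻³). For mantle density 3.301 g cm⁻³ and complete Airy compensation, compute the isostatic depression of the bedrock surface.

By Archimedes' principle applied to the lithosphere: the ice load ρ_ice t is balanced by mantle displaced below, ρ_m s.
s = t ρ_ice / ρ_m = 0.851 km × 0.9155/3.301 = 0.236 km.

0.236 km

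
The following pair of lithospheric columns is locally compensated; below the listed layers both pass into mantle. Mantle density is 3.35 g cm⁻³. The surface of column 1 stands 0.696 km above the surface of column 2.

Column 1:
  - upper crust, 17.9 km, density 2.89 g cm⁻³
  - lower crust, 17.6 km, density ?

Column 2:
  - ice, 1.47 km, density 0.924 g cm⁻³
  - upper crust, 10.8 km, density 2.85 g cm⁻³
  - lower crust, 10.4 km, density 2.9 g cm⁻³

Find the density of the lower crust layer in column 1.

Take the compensation level at the base of the deeper column (depth z_c below the surface of column 1) and equate Σ ρ_i t_i down to z_c; mantle fills any gap and the z_c terms cancel.
Column 1: 17.9×2.89 + 17.6×ρ + (z_c − 35.5)×3.35
Column 2: 0.696×0 + 1.47×0.924 + 10.8×2.85 + 10.4×2.9 + (z_c − 0.696 − 22.67)×3.35
The z_c×3.35 term appears on both sides and cancels. Collect the known terms of each column as K = Σ(ρt)_known − 3.35 × (depth of known layers): K_1 = 51.731 − 3.35×35.5 = −67.194; K_2 = 62.29828 − 3.35×(0.696 + 22.67) = −15.97782.
Balance: K_1 + 17.6×ρ = K_2, so ρ = (K_2 − K_1)/17.6 = 51.2162/17.6 = 2.91 g cm⁻³.

2.91 g cm⁻³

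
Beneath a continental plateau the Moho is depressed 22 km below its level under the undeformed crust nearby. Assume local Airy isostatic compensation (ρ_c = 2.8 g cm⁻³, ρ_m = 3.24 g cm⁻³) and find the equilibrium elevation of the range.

3.46 km

Isostatic balance requires: ρ_c h = (ρ_m − ρ_c) r.
h = r (ρ_m − ρ_c) / ρ_c = 22 km × (3.24 − 2.8) / 2.8 = 3.46 km.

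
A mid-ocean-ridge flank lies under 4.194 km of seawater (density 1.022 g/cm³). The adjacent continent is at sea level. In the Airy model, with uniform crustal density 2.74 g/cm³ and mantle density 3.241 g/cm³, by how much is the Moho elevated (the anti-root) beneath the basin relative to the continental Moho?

In Airy isostatic equilibrium: replacing crust with seawater at the top is compensated by replacing crust with mantle at the base: d (ρ_c − ρ_w) = a (ρ_m − ρ_c).
a = d (ρ_c − ρ_w)/(ρ_m − ρ_c) = 4.194 km × 1.718/0.501 = 14.4 km.

14.4 km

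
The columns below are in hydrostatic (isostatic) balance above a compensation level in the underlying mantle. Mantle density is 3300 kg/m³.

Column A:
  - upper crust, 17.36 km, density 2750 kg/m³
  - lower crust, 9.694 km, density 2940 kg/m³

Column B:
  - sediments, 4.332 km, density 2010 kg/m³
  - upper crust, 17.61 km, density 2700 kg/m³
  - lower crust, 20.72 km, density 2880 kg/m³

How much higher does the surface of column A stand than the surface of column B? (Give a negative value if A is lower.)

For any compensation level in the mantle, the mantle terms cancel and isostasy reduces to e = (Σt_A − Σt_B) − (Σ(ρt)_A − Σ(ρt)_B) / ρ_m.
Σt_A = 27.054 km; Σt_B = 42.662 km; Σ(ρt)_A = 76240.36; Σ(ρt)_B = 115927.92 (in km·kg/m³).
e = (27.054 − 42.662) − (76240.36 − 115927.92) / 3300 = −3.58 km.

−3.58 km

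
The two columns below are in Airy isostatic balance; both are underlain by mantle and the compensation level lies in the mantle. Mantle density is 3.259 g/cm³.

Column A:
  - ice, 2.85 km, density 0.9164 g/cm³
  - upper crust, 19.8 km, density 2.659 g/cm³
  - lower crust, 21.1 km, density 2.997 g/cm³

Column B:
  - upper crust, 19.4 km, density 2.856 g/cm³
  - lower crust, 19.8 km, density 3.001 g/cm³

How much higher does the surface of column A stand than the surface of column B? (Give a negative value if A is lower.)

3.42 km

For any compensation level in the mantle, the mantle terms cancel and isostasy reduces to e = (Σt_A − Σt_B) − (Σ(ρt)_A − Σ(ρt)_B) / ρ_m.
Σt_A = 43.75 km; Σt_B = 39.2 km; Σ(ρt)_A = 118.49664; Σ(ρt)_B = 114.8262 (in km·g/cm³).
e = (43.75 − 39.2) − (118.49664 − 114.8262) / 3.259 = 3.42 km.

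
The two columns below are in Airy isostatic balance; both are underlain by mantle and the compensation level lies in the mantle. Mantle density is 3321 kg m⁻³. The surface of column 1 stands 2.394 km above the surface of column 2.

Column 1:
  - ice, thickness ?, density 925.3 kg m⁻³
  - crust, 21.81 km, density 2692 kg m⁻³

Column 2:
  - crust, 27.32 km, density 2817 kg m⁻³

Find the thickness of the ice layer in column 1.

3.34 km

Take the compensation level at the base of the deeper column (depth z_c below the surface of column 1) and equate Σ ρ_i t_i down to z_c; mantle fills any gap and the z_c terms cancel.
Column 1: x×925.3 + 21.81×2692 + (z_c − 21.81 − x)×3321
Column 2: 2.394×0 + 27.32×2817 + (z_c − 2.394 − 27.32)×3321
The z_c×3321 term appears on both sides and cancels. Collect the known terms of each column as K = Σ(ρt)_known − 3321 × (depth of known layers): K_1 = 58712.52 − 3321×21.81 = −13718.49; K_2 = 76960.44 − 3321×(2.394 + 27.32) = −21719.754.
Balance: K_1 − x×(3321 − 925.3) = K_2, so x = (K_1 − K_2)/(3321 − 925.3) = 8001.26/2395.7 = 3.34 km.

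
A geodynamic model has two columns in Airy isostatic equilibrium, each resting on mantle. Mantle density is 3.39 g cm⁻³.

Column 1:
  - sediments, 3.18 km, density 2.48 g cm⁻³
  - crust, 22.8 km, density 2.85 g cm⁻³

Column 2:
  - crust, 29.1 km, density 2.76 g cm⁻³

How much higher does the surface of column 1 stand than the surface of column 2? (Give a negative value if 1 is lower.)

For any compensation level in the mantle, the mantle terms cancel and isostasy reduces to e = (Σt_1 − Σt_2) − (Σ(ρt)_1 − Σ(ρt)_2) / ρ_m.
Σt_1 = 25.98 km; Σt_2 = 29.1 km; Σ(ρt)_1 = 72.8664; Σ(ρt)_2 = 80.316 (in km·g cm⁻³).
e = (25.98 − 29.1) − (72.8664 − 80.316) / 3.39 = −0.922 km.

−0.922 km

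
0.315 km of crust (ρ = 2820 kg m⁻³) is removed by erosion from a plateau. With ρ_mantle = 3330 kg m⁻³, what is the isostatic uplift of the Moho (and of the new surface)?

Unloading: uplift u = e ρ_c/ρ_m = 0.315 km × 2820/3330 = 0.267 km.

0.267 km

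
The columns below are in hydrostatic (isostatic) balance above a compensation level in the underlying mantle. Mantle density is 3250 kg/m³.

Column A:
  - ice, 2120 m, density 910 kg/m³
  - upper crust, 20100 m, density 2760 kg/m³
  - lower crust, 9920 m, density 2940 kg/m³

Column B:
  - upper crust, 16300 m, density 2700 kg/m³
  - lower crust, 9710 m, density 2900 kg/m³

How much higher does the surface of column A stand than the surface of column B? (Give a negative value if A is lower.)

For any compensation level in the mantle, the mantle terms cancel and isostasy reduces to e = (Σt_A − Σt_B) − (Σ(ρt)_A − Σ(ρt)_B) / ρ_m.
Σt_A = 32140 m; Σt_B = 26010 m; Σ(ρt)_A = 86570000; Σ(ρt)_B = 72169000 (in m·kg/m³).
e = (32140 − 26010) − (86570000 − 72169000) / 3250 = 1700 m.

1700 m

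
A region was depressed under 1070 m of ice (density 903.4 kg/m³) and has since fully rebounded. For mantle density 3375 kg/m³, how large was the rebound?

286 m

Removing the load lets mantle flow back in; uplift u satisfies ρ_ice t = ρ_m u.
u = t ρ_ice/ρ_m = 1070 m × 903.4/3375 = 286 m.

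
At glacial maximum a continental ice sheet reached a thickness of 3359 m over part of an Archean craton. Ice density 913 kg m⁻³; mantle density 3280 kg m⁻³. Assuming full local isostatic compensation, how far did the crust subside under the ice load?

Balancing pressure at the compensation depth: the ice load ρ_ice t is balanced by mantle displaced below, ρ_m s.
s = t ρ_ice / ρ_m = 3359 m × 913/3280 = 935 m.

935 m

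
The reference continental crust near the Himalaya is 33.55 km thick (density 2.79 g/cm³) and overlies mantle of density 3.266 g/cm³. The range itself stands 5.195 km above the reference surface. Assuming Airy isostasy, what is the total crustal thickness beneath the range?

Root depth r = h ρ_c / (ρ_m − ρ_c) = 5.195 km × 2.79 / 0.476 = 30.45 km.
Total thickness = T + h + r = 33.55 km + 5.195 km + 30.45 km = 69.2 km.

69.2 km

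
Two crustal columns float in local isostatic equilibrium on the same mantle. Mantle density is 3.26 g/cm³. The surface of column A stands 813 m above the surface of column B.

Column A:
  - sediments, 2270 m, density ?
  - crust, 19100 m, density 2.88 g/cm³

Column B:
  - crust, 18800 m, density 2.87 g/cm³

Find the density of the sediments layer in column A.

2.06 g/cm³

Take the compensation level at the base of the deeper column (depth z_c below the surface of column A) and equate Σ ρ_i t_i down to z_c; mantle fills any gap and the z_c terms cancel.
Column A: 2270×ρ + 19100×2.88 + (z_c − 21370)×3.26
Column B: 813×0 + 18800×2.87 + (z_c − 813 − 18800)×3.26
The z_c×3.26 term appears on both sides and cancels. Collect the known terms of each column as K = Σ(ρt)_known − 3.26 × (depth of known layers): K_A = 55008 − 3.26×21370 = −14658.2; K_B = 53956 − 3.26×(813 + 18800) = −9982.38.
Balance: K_A + 2270×ρ = K_B, so ρ = (K_B − K_A)/2270 = 4675.82/2270 = 2.06 g/cm³.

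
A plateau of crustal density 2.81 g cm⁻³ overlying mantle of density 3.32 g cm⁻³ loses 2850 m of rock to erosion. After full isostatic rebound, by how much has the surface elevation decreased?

Rebound u = e ρ_c/ρ_m = 2850 m × 2.81/3.32 = 2412 m.
Net surface drop = e − u = 2850 m − 2412 m = e (ρ_m − ρ_c)/ρ_m = 438 m.

438 m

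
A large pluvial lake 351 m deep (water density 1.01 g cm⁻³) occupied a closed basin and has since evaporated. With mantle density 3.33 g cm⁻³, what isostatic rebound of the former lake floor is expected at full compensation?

u = d ρ_w/ρ_m = 351 m × 1.01/3.33 = 106 m.

106 m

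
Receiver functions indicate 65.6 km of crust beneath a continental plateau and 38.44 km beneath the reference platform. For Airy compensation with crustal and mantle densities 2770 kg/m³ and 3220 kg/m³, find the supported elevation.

3.8 km

Excess crust Δ = 65.6 km − 38.44 km = 27.16 km, split between elevation h and root r with h + r = Δ.
Airy balance ρ_c h = (ρ_m − ρ_c) r gives r = h ρ_c/(ρ_m − ρ_c), so h (1 + ρ_c/(ρ_m − ρ_c)) = Δ, i.e. h = Δ (ρ_m − ρ_c)/ρ_m.
h = 27.16 km × 450/3220 = 3.8 km.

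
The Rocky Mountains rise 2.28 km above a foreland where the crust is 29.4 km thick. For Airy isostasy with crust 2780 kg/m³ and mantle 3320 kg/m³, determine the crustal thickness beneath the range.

43.4 km

Root depth r = h ρ_c / (ρ_m − ρ_c) = 2.28 km × 2780 / 540 = 11.74 km.
Total thickness = T + h + r = 29.4 km + 2.28 km + 11.74 km = 43.4 km.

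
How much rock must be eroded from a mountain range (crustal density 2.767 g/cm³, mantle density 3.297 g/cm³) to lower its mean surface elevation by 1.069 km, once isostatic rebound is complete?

Net drop Δ = e − u = e − e ρ_c/ρ_m = e (ρ_m − ρ_c)/ρ_m.
e = Δ ρ_m/(ρ_m − ρ_c) = 1.069 km × 3.297/0.53 = 6.65 km.

6.65 km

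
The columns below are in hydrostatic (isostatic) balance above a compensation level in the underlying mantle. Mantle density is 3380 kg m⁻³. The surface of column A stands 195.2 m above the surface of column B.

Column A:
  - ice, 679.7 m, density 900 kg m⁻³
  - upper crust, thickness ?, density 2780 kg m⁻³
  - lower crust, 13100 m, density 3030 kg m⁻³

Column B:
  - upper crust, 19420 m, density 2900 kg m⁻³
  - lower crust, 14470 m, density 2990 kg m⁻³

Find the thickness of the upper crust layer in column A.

15600 m

Take the compensation level at the base of the deeper column (depth z_c below the surface of column A) and equate Σ ρ_i t_i down to z_c; mantle fills any gap and the z_c terms cancel.
Column A: 679.7×900 + x×2780 + 13100×3030 + (z_c − 13779.7 − x)×3380
Column B: 195.2×0 + 19420×2900 + 14470×2990 + (z_c − 195.2 − 33890)×3380
The z_c×3380 term appears on both sides and cancels. Collect the known terms of each column as K = Σ(ρt)_known − 3380 × (depth of known layers): K_A = 40304730 − 3380×13779.7 = −6270656; K_B = 99583300 − 3380×(195.2 + 33890) = −15624676.
Balance: K_A − x×(3380 − 2780) = K_B, so x = (K_A − K_B)/(3380 − 2780) = 9354020/600 = 15600 m.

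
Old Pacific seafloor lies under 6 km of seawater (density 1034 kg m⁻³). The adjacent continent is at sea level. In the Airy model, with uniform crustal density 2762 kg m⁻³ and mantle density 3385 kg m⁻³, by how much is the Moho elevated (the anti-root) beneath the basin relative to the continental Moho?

In Airy isostatic equilibrium: replacing crust with seawater at the top is compensated by replacing crust with mantle at the base: d (ρ_c − ρ_w) = a (ρ_m − ρ_c).
a = d (ρ_c − ρ_w)/(ρ_m − ρ_c) = 6 km × 1728/623 = 16.6 km.

16.6 km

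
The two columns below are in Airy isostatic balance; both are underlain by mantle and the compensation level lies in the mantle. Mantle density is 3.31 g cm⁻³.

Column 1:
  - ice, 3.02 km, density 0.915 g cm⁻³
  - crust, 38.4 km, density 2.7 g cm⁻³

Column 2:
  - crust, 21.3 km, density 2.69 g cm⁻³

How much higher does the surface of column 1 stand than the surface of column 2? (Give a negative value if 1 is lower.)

For any compensation level in the mantle, the mantle terms cancel and isostasy reduces to e = (Σt_1 − Σt_2) − (Σ(ρt)_1 − Σ(ρt)_2) / ρ_m.
Σt_1 = 41.42 km; Σt_2 = 21.3 km; Σ(ρt)_1 = 106.4433; Σ(ρt)_2 = 57.297 (in km·g cm⁻³).
e = (41.42 − 21.3) − (106.4433 − 57.297) / 3.31 = 5.27 km.

5.27 km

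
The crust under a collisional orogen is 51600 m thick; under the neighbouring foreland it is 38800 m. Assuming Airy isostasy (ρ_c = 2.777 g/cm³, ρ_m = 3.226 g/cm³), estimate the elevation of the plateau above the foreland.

1780 m

Excess crust Δ = 51600 m − 38800 m = 12800 m, split between elevation h and root r with h + r = Δ.
Airy balance ρ_c h = (ρ_m − ρ_c) r gives r = h ρ_c/(ρ_m − ρ_c), so h (1 + ρ_c/(ρ_m − ρ_c)) = Δ, i.e. h = Δ (ρ_m − ρ_c)/ρ_m.
h = 12800 m × 0.449/3.226 = 1780 m.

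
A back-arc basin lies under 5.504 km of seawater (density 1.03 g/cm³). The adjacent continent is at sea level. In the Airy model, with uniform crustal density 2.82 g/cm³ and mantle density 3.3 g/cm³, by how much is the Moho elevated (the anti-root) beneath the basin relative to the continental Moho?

By Archimedes' principle applied to the lithosphere: replacing crust with seawater at the top is compensated by replacing crust with mantle at the base: d (ρ_c − ρ_w) = a (ρ_m − ρ_c).
a = d (ρ_c − ρ_w)/(ρ_m − ρ_c) = 5.504 km × 1.79/0.48 = 20.5 km.

20.5 km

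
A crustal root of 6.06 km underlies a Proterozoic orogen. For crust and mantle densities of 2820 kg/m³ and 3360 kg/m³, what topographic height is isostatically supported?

1.16 km

By Archimedes' principle applied to the lithosphere: ρ_c h = (ρ_m − ρ_c) r.
h = r (ρ_m − ρ_c) / ρ_c = 6.06 km × (3360 − 2820) / 2820 = 1.16 km.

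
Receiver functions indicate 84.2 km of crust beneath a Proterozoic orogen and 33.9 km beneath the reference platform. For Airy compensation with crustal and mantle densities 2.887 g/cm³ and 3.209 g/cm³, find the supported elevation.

5.05 km

Excess crust Δ = 84.2 km − 33.9 km = 50.3 km, split between elevation h and root r with h + r = Δ.
Airy balance ρ_c h = (ρ_m − ρ_c) r gives r = h ρ_c/(ρ_m − ρ_c), so h (1 + ρ_c/(ρ_m − ρ_c)) = Δ, i.e. h = Δ (ρ_m − ρ_c)/ρ_m.
h = 50.3 km × 0.322/3.209 = 5.05 km.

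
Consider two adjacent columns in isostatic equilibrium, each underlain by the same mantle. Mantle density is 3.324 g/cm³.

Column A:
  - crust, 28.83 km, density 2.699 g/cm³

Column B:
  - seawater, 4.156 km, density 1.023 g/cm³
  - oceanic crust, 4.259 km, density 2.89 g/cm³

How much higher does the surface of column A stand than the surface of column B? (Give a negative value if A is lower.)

1.99 km

For any compensation level in the mantle, the mantle terms cancel and isostasy reduces to e = (Σt_A − Σt_B) − (Σ(ρt)_A − Σ(ρt)_B) / ρ_m.
Σt_A = 28.83 km; Σt_B = 8.415 km; Σ(ρt)_A = 77.81217; Σ(ρt)_B = 16.560098 (in km·g/cm³).
e = (28.83 − 8.415) − (77.81217 − 16.560098) / 3.324 = 1.99 km.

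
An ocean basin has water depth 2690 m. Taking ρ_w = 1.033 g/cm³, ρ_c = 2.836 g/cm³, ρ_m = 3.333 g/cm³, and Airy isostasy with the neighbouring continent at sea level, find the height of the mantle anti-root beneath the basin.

9760 m

For local isostatic compensation: replacing crust with seawater at the top is compensated by replacing crust with mantle at the base: d (ρ_c − ρ_w) = a (ρ_m − ρ_c).
a = d (ρ_c − ρ_w)/(ρ_m − ρ_c) = 2690 m × 1.803/0.497 = 9760 m.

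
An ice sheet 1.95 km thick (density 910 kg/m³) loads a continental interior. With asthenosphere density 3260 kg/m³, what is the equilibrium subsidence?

0.544 km

By Archimedes' principle applied to the lithosphere: the ice load ρ_ice t is balanced by mantle displaced below, ρ_m s.
s = t ρ_ice / ρ_m = 1.95 km × 910/3260 = 0.544 km.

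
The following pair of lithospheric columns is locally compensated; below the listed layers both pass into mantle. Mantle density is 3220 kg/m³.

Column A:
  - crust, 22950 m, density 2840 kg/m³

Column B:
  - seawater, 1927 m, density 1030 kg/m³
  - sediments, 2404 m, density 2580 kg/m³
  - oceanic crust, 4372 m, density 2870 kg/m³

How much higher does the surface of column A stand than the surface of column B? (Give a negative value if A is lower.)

For any compensation level in the mantle, the mantle terms cancel and isostasy reduces to e = (Σt_A − Σt_B) − (Σ(ρt)_A − Σ(ρt)_B) / ρ_m.
Σt_A = 22950 m; Σt_B = 8703 m; Σ(ρt)_A = 65178000; Σ(ρt)_B = 20734770 (in m·kg/m³).
e = (22950 − 8703) − (65178000 − 20734770) / 3220 = 445 m.

445 m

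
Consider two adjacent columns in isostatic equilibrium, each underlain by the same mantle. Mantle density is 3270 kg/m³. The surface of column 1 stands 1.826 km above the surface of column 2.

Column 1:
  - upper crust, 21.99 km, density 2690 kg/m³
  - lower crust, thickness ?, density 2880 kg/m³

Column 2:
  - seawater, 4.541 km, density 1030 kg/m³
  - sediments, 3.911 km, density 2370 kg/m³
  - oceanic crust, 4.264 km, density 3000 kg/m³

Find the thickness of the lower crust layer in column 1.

20.7 km

Take the compensation level at the base of the deeper column (depth z_c below the surface of column 1) and equate Σ ρ_i t_i down to z_c; mantle fills any gap and the z_c terms cancel.
Column 1: 21.99×2690 + x×2880 + (z_c − 21.99 − x)×3270
Column 2: 1.826×0 + 4.541×1030 + 3.911×2370 + 4.264×3000 + (z_c − 1.826 − 12.716)×3270
The z_c×3270 term appears on both sides and cancels. Collect the known terms of each column as K = Σ(ρt)_known − 3270 × (depth of known layers): K_1 = 59153.1 − 3270×21.99 = −12754.2; K_2 = 26738.3 − 3270×(1.826 + 12.716) = −20814.04.
Balance: K_1 − x×(3270 − 2880) = K_2, so x = (K_1 − K_2)/(3270 − 2880) = 8059.84/390 = 20.7 km.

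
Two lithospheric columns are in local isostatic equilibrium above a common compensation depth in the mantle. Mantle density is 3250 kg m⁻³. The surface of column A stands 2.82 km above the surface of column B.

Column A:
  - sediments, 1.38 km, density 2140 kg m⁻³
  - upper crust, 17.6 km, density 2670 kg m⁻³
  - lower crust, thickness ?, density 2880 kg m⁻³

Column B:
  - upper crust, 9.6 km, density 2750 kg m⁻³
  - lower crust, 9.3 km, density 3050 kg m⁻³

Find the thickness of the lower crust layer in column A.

Take the compensation level at the base of the deeper column (depth z_c below the surface of column A) and equate Σ ρ_i t_i down to z_c; mantle fills any gap and the z_c terms cancel.
Column A: 1.38×2140 + 17.6×2670 + x×2880 + (z_c − 18.98 − x)×3250
Column B: 2.82×0 + 9.6×2750 + 9.3×3050 + (z_c − 2.82 − 18.9)×3250
The z_c×3250 term appears on both sides and cancels. Collect the known terms of each column as K = Σ(ρt)_known − 3250 × (depth of known layers): K_A = 49945.2 − 3250×18.98 = −11739.8; K_B = 54765 − 3250×(2.82 + 18.9) = −15825.
Balance: K_A − x×(3250 − 2880) = K_B, so x = (K_A − K_B)/(3250 − 2880) = 4085.2/370 = 11 km.

11 km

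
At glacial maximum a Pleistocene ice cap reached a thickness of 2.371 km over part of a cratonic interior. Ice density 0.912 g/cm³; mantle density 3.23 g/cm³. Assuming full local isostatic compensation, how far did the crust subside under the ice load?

0.669 km

By Archimedes' principle applied to the lithosphere: the ice load ρ_ice t is balanced by mantle displaced below, ρ_m s.
s = t ρ_ice / ρ_m = 2.371 km × 0.912/3.23 = 0.669 km.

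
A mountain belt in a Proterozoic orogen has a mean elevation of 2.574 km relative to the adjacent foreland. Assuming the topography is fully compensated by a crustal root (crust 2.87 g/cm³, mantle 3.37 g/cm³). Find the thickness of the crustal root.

Equating mass per unit area of the two columns: the weight of the topography is balanced by the buoyancy of the root, ρ_c h = (ρ_m − ρ_c) r.
r = h · ρ_c / (ρ_m − ρ_c) = 2.574 km × 2.87 / (3.37 − 2.87) = 14.8 km.

14.8 km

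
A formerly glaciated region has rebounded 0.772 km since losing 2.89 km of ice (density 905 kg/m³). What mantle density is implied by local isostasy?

ρ_m = ρ_ice t / u = 905 × 2.89 km/0.772 km = 3390 kg/m³.

3390 kg/m³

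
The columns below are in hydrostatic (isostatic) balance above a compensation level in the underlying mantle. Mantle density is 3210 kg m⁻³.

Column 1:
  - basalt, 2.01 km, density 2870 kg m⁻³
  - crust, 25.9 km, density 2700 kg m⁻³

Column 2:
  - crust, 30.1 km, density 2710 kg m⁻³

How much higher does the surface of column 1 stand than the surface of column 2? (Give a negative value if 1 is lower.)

For any compensation level in the mantle, the mantle terms cancel and isostasy reduces to e = (Σt_1 − Σt_2) − (Σ(ρt)_1 − Σ(ρt)_2) / ρ_m.
Σt_1 = 27.91 km; Σt_2 = 30.1 km; Σ(ρt)_1 = 75698.7; Σ(ρt)_2 = 81571 (in km·kg m⁻³).
e = (27.91 − 30.1) − (75698.7 − 81571) / 3210 = −0.361 km.

−0.361 km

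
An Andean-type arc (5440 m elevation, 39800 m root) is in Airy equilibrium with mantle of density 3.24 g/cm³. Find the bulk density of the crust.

2.85 g/cm³

ρ_c h = (ρ_m − ρ_c) r → ρ_c (h + r) = ρ_m r → ρ_c = ρ_m r / (h + r).
ρ_c = 3.24 × 39800 m / (5440 m + 39800 m) = 2.85 g/cm³.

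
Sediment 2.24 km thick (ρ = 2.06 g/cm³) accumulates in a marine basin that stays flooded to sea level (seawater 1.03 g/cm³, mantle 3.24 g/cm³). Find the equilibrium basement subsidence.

Submarine loading: the sediment displaces seawater, and the subsidence is in turn flooded, so s (ρ_m − ρ_w) = t (ρ_sed − ρ_w).
s = 2.24 km × (2.06 − 1.03) / (3.24 − 1.03) = 1.04 km.

1.04 km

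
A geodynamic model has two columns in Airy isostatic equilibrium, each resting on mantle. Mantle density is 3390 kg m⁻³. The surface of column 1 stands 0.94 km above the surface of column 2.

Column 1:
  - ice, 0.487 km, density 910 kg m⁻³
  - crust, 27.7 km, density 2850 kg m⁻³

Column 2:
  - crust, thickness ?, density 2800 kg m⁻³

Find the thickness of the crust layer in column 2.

22 km

Take the compensation level at the base of the deeper column (depth z_c below the surface of column 1) and equate Σ ρ_i t_i down to z_c; mantle fills any gap and the z_c terms cancel.
Column 1: 0.487×910 + 27.7×2850 + (z_c − 28.187)×3390
Column 2: 0.94×0 + x×2800 + (z_c − 0.94 − 0 − x)×3390
The z_c×3390 term appears on both sides and cancels. Collect the known terms of each column as K = Σ(ρt)_known − 3390 × (depth of known layers): K_1 = 79388.17 − 3390×28.187 = −16165.76; K_2 = 0 − 3390×(0.94 + 0) = −3186.6.
Balance: K_1 = K_2 − x×(3390 − 2800), so x = (K_2 − K_1)/(3390 − 2800) = 12979.2/590 = 22 km.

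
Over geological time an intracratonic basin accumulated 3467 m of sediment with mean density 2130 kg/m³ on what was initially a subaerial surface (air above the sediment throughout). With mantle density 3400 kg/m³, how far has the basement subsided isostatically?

Subaerial load: s = t ρ_sed / ρ_m = 3467 m × 2130/3400 = 2170 m.

2170 m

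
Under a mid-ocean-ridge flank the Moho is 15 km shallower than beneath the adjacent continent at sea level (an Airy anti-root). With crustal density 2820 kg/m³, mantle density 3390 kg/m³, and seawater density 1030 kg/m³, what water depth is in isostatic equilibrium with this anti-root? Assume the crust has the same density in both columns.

4.78 km

Replacing a thickness d of crust by seawater at the top must be balanced by replacing crust with mantle at the base: d (ρ_c − ρ_w) = a (ρ_m − ρ_c).
d = a (ρ_m − ρ_c)/(ρ_c − ρ_w) = 15 km × 570/1790 = 4.78 km.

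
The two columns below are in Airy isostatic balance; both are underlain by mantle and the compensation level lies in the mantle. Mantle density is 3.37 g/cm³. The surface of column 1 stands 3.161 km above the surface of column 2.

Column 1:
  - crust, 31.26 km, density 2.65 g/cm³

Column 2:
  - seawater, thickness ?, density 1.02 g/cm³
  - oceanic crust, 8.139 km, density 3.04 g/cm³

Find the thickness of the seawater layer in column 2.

Take the compensation level at the base of the deeper column (depth z_c below the surface of column 1) and equate Σ ρ_i t_i down to z_c; mantle fills any gap and the z_c terms cancel.
Column 1: 31.26×2.65 + (z_c − 31.26)×3.37
Column 2: 3.161×0 + x×1.02 + 8.139×3.04 + (z_c − 3.161 − 8.139 − x)×3.37
The z_c×3.37 term appears on both sides and cancels. Collect the known terms of each column as K = Σ(ρt)_known − 3.37 × (depth of known layers): K_1 = 82.839 − 3.37×31.26 = −22.5072; K_2 = 24.74256 − 3.37×(3.161 + 8.139) = −13.33844.
Balance: K_1 = K_2 − x×(3.37 − 1.02), so x = (K_2 − K_1)/(3.37 − 1.02) = 9.16876/2.35 = 3.9 km.

3.9 km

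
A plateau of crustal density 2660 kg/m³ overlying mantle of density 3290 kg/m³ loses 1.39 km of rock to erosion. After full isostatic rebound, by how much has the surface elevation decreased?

0.266 km

Rebound u = e ρ_c/ρ_m = 1.39 km × 2660/3290 = 1.124 km.
Net surface drop = e − u = 1.39 km − 1.124 km = e (ρ_m − ρ_c)/ρ_m = 0.266 km.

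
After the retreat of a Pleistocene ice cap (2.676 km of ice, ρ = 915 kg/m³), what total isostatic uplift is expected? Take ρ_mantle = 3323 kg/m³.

Removing the load lets mantle flow back in; uplift u satisfies ρ_ice t = ρ_m u.
u = t ρ_ice/ρ_m = 2.676 km × 915/3323 = 0.737 km.

0.737 km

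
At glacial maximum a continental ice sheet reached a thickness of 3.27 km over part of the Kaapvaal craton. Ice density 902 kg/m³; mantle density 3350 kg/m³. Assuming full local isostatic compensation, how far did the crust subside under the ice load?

In Airy isostatic equilibrium: the ice load ρ_ice t is balanced by mantle displaced below, ρ_m s.
s = t ρ_ice / ρ_m = 3.27 km × 902/3350 = 0.88 km.

0.88 km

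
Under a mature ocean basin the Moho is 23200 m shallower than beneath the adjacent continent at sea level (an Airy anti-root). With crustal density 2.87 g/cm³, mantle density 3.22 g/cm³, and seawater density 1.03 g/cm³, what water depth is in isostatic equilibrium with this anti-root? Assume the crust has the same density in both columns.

4410 m

Replacing a thickness d of crust by seawater at the top must be balanced by replacing crust with mantle at the base: d (ρ_c − ρ_w) = a (ρ_m − ρ_c).
d = a (ρ_m − ρ_c)/(ρ_c − ρ_w) = 23200 m × 0.35/1.84 = 4410 m.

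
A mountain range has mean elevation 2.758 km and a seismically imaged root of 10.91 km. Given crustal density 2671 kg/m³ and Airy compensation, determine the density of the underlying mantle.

3350 kg/m³

Airy balance: ρ_c h = (ρ_m − ρ_c) r → ρ_m = ρ_c (1 + h/r).
ρ_m = 2671 × (1 + 2.758 km/10.91 km) = 3350 kg/m³.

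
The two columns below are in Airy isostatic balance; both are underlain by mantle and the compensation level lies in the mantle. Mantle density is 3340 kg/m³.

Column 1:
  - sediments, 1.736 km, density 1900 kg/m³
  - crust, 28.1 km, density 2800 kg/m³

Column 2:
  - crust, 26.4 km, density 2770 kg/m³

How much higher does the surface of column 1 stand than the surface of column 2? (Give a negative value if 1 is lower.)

0.786 km

For any compensation level in the mantle, the mantle terms cancel and isostasy reduces to e = (Σt_1 − Σt_2) − (Σ(ρt)_1 − Σ(ρt)_2) / ρ_m.
Σt_1 = 29.836 km; Σt_2 = 26.4 km; Σ(ρt)_1 = 81978.4; Σ(ρt)_2 = 73128 (in km·kg/m³).
e = (29.836 − 26.4) − (81978.4 − 73128) / 3340 = 0.786 km.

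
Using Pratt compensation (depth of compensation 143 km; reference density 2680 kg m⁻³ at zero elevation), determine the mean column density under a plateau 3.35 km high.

2620 kg m⁻³

Pratt balance: ρ_ref D = ρ (D + h).
ρ = ρ_ref D/(D + h) = 2680 × 143 km/(143 km + 3.35 km) = 2620 kg m⁻³.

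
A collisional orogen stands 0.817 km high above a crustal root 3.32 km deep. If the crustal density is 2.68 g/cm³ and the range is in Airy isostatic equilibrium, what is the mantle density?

3.34 g/cm³

Airy balance: ρ_c h = (ρ_m − ρ_c) r → ρ_m = ρ_c (1 + h/r).
ρ_m = 2.68 × (1 + 0.817 km/3.32 km) = 3.34 g/cm³.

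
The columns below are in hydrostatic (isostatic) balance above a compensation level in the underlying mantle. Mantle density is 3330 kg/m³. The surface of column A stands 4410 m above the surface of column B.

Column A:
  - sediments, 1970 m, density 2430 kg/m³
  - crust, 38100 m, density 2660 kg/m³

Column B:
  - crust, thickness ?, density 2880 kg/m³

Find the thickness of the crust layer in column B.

Take the compensation level at the base of the deeper column (depth z_c below the surface of column A) and equate Σ ρ_i t_i down to z_c; mantle fills any gap and the z_c terms cancel.
Column A: 1970×2430 + 38100×2660 + (z_c − 40070)×3330
Column B: 4410×0 + x×2880 + (z_c − 4410 − 0 − x)×3330
The z_c×3330 term appears on both sides and cancels. Collect the known terms of each column as K = Σ(ρt)_known − 3330 × (depth of known layers): K_A = 106133100 − 3330×40070 = −27300000; K_B = 0 − 3330×(4410 + 0) = −14685300.
Balance: K_A = K_B − x×(3330 − 2880), so x = (K_B − K_A)/(3330 − 2880) = 12614700/450 = 28000 m.

28000 m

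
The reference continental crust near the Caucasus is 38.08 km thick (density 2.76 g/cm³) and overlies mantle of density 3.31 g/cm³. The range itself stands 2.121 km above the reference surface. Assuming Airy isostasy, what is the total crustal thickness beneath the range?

Root depth r = h ρ_c / (ρ_m − ρ_c) = 2.121 km × 2.76 / 0.55 = 10.64 km.
Total thickness = T + h + r = 38.08 km + 2.121 km + 10.64 km = 50.8 km.

50.8 km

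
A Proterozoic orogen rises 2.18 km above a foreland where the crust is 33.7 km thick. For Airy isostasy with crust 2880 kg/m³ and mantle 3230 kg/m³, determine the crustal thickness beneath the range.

53.8 km

Root depth r = h ρ_c / (ρ_m − ρ_c) = 2.18 km × 2880 / 350 = 17.94 km.
Total thickness = T + h + r = 33.7 km + 2.18 km + 17.94 km = 53.8 km.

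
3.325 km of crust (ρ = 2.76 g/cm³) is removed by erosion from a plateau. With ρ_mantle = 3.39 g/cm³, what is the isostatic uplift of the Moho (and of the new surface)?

Unloading: uplift u = e ρ_c/ρ_m = 3.325 km × 2.76/3.39 = 2.71 km.

2.71 km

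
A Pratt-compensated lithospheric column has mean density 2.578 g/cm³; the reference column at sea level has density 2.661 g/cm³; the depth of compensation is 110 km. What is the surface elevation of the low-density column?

3.54 km

ρ_ref D = ρ (D + h) → h = D (ρ_ref − ρ)/ρ.
h = 110 km × (2.661 − 2.578)/2.578 = 3.54 km.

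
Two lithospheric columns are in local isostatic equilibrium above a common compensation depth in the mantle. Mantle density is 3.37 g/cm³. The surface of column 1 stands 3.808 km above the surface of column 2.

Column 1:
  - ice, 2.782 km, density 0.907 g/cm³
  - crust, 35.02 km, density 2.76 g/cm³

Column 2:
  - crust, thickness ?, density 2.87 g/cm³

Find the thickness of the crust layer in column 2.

30.8 km

Take the compensation level at the base of the deeper column (depth z_c below the surface of column 1) and equate Σ ρ_i t_i down to z_c; mantle fills any gap and the z_c terms cancel.
Column 1: 2.782×0.907 + 35.02×2.76 + (z_c − 37.802)×3.37
Column 2: 3.808×0 + x×2.87 + (z_c − 3.808 − 0 − x)×3.37
The z_c×3.37 term appears on both sides and cancels. Collect the known terms of each column as K = Σ(ρt)_known − 3.37 × (depth of known layers): K_1 = 99.178474 − 3.37×37.802 = −28.214266; K_2 = 0 − 3.37×(3.808 + 0) = −12.83296.
Balance: K_1 = K_2 − x×(3.37 − 2.87), so x = (K_2 − K_1)/(3.37 − 2.87) = 15.3813/0.5 = 30.8 km.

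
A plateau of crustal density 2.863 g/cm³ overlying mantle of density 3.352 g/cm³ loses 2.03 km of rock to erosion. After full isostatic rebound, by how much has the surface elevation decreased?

0.296 km

Rebound u = e ρ_c/ρ_m = 2.03 km × 2.863/3.352 = 1.734 km.
Net surface drop = e − u = 2.03 km − 1.734 km = e (ρ_m − ρ_c)/ρ_m = 0.296 km.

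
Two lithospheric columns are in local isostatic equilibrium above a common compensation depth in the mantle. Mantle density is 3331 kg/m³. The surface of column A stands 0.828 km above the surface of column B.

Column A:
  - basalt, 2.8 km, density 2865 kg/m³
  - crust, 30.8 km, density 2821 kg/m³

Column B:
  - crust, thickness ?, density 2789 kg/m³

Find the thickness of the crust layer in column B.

26.3 km

Take the compensation level at the base of the deeper column (depth z_c below the surface of column A) and equate Σ ρ_i t_i down to z_c; mantle fills any gap and the z_c terms cancel.
Column A: 2.8×2865 + 30.8×2821 + (z_c − 33.6)×3331
Column B: 0.828×0 + x×2789 + (z_c − 0.828 − 0 − x)×3331
The z_c×3331 term appears on both sides and cancels. Collect the known terms of each column as K = Σ(ρt)_known − 3331 × (depth of known layers): K_A = 94908.8 − 3331×33.6 = −17012.8; K_B = 0 − 3331×(0.828 + 0) = −2758.068.
Balance: K_A = K_B − x×(3331 − 2789), so x = (K_B − K_A)/(3331 − 2789) = 14254.7/542 = 26.3 km.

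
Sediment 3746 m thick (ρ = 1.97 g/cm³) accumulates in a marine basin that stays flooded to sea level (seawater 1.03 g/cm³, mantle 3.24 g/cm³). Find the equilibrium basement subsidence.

Submarine loading: the sediment displaces seawater, and the subsidence is in turn flooded, so s (ρ_m − ρ_w) = t (ρ_sed − ρ_w).
s = 3746 m × (1.97 − 1.03) / (3.24 − 1.03) = 1590 m.

1590 m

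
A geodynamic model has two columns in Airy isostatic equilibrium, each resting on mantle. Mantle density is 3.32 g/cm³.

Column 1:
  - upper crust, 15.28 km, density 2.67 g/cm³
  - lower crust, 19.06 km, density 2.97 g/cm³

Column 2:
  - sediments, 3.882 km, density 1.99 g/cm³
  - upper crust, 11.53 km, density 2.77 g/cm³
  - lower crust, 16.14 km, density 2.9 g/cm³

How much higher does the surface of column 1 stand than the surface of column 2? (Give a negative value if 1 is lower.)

−0.506 km

For any compensation level in the mantle, the mantle terms cancel and isostasy reduces to e = (Σt_1 − Σt_2) − (Σ(ρt)_1 − Σ(ρt)_2) / ρ_m.
Σt_1 = 34.34 km; Σt_2 = 31.552 km; Σ(ρt)_1 = 97.4058; Σ(ρt)_2 = 86.46928 (in km·g/cm³).
e = (34.34 − 31.552) − (97.4058 − 86.46928) / 3.32 = −0.506 km.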